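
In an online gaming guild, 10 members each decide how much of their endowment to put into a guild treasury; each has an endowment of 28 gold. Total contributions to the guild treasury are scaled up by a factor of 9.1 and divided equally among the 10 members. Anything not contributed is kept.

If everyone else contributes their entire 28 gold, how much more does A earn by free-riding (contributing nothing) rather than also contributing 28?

Switching from a contribution of 28 to 0 lets A keep an extra 28 gold, but lowers the guild treasury by 28, which costs A their own share of that drop: 9.1/10 × 28 = 25.48.
Net gain = 28 − 25.48 = 2.52. The private return per contributed unit (0.9100) is below 1, so free-riding is indeed the best response regardless of what the others do.

2.52 gold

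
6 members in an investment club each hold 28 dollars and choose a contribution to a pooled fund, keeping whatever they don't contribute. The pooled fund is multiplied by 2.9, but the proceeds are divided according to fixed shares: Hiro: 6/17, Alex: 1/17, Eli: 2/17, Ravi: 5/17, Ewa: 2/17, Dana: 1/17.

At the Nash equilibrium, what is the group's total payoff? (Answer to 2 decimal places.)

221.20 dollars

For player j, contributing a unit is worthwhile iff 2.9 × (j's share) ≥ 1, i.e. iff j's share is at least 0.3448.
Only Hiro (6/17) clears that bar, contributing 28; the remaining 5 contribute 0. Total contributed: 28.
The pooled fund pays out 2.9 × 28 = 81.20 in total (split across the unequal shares, but the aggregate is all that matters for the group sum).
The 5 free-riders keep 28 each, adding 140. Group total = 140 + 81.20 = 221.20.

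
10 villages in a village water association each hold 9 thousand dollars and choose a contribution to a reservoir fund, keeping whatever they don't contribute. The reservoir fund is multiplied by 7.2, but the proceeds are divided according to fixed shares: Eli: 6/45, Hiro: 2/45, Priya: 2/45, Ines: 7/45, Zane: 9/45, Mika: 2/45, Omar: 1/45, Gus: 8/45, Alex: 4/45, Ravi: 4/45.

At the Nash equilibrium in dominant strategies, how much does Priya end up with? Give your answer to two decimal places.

17.64 thousand dollars

For player j, contributing a unit is worthwhile iff 7.2 × (j's share) ≥ 1, i.e. iff j's share is at least 0.1389.
Ines, Zane and Gus are above the threshold, contributing 9 each; the remaining 7 contribute 0. Total contributed: 27.
Priya keeps 9 and receives 7.2 × 27 × 2/45 = 8.64 from the reservoir fund, for a payoff of 17.64.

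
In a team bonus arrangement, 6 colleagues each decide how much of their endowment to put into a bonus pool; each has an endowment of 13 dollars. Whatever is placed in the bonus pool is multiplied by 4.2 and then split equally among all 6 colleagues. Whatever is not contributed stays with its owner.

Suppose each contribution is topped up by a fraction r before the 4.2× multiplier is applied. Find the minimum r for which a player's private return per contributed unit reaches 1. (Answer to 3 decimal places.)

0.429

With matching at rate r, one contributed unit becomes (1 + r) in the bonus pool and returns 4.2 × (1 + r) / 6 to the contributor.
Setting this equal to 1: 1 + r = 6/4.2 = 1.4286.
So the minimum matching rate is r = 1.4286 − 1 = 0.429.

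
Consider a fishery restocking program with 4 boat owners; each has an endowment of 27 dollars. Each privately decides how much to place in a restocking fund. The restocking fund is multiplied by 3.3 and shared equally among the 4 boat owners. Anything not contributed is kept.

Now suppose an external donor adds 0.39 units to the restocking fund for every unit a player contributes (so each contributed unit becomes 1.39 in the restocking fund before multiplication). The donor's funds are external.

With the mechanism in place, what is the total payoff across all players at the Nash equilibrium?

With the mechanism, a contributed unit returns 3.3 × 1.39 / 4 = 1.1468 per unit of net cost to the contributor — now above 1 — so contributing fully is weakly dominant for every player.
At the Nash equilibrium everyone contributes 27. Group total payoff = 3.3 × 1.39 × 108 = 495.40.

495.40 dollars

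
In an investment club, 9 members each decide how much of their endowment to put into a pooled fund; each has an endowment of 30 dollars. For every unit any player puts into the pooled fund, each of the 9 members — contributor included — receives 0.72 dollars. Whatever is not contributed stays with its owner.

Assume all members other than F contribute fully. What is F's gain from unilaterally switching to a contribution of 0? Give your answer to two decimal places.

Switching from a contribution of 30 to 0 lets F keep an extra 30 dollars, but lowers the pooled fund by 30, which costs F their own share of that drop: 0.72 × 30 = 21.60.
Net gain = 30 − 21.60 = 8.40. The private return per contributed unit (0.72) is below 1, so free-riding is indeed the best response regardless of what the others do.

8.40 dollars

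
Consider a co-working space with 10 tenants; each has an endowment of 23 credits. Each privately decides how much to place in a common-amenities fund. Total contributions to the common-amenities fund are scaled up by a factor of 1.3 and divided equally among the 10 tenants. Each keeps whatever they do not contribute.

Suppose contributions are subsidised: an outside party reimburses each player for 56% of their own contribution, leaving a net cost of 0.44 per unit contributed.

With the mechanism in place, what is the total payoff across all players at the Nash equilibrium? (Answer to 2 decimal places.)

230.00 credits

Even with the mechanism, each unit contributed returns only (1.3/10) / 0.44 = 0.2955 per unit of net cost, so contributing nothing is still dominant.
At the Nash equilibrium no one contributes; group total payoff = 10 × 23 = 230.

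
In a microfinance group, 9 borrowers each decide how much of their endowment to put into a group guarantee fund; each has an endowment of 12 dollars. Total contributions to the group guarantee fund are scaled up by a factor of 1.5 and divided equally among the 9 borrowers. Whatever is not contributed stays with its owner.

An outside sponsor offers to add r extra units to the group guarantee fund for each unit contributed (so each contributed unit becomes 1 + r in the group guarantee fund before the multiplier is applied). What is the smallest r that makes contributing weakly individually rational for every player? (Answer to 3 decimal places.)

5.000

With matching at rate r, one contributed unit becomes (1 + r) in the group guarantee fund and returns 1.5 × (1 + r) / 9 to the contributor.
Setting this equal to 1: 1 + r = 9/1.5 = 6.0000.
So the minimum matching rate is r = 6.0000 − 1 = 5.000.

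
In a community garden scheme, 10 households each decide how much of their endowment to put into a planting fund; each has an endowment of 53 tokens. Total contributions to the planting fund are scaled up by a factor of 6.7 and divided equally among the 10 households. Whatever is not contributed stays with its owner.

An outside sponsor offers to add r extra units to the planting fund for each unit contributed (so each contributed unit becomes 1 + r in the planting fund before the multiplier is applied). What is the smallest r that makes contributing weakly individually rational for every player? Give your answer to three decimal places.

0.493

With matching at rate r, one contributed unit becomes (1 + r) in the planting fund and returns 6.7 × (1 + r) / 10 to the contributor.
Setting this equal to 1: 1 + r = 10/6.7 = 1.4925.
So the minimum matching rate is r = 1.4925 − 1 = 0.493.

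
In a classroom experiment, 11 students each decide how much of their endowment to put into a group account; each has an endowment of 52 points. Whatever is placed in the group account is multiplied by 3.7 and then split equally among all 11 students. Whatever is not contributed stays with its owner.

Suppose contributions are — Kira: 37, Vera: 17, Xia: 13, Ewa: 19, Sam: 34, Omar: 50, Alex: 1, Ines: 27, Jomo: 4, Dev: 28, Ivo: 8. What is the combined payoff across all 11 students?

Total contributed: 37 + 17 + 13 + 19 + 34 + 50 + 1 + 27 + 4 + 28 + 8 = 238; total kept: 11 × 52 − 238 = 334.
The group account pays out 3.7 × 238 = 880.60 in aggregate.
Group total = 334 + 880.60 = 1214.60.

1214.60 points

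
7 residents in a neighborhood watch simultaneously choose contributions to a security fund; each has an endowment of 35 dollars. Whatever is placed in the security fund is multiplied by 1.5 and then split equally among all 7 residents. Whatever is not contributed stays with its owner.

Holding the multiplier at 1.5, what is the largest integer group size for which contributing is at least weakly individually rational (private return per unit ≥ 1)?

Private return per unit is 1.5/(group size), which is ≥ 1 whenever the group size is ≤ 1.5.
The largest such integer is 1.

1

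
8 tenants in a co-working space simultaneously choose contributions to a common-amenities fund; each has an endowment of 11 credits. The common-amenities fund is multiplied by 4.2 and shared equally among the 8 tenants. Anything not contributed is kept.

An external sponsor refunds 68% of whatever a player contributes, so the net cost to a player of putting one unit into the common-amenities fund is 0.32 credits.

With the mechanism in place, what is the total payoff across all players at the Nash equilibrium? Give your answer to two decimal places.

429.44 credits

With the mechanism, a contributed unit returns (4.2/8) / 0.32 = 1.6406 per unit of net cost to the contributor — now above 1 — so contributing fully is weakly dominant for every player.
So the Nash equilibrium is full contribution by all 8; the group earns 8 × (11 × 0.68 + 4.2 × 11) = 429.44.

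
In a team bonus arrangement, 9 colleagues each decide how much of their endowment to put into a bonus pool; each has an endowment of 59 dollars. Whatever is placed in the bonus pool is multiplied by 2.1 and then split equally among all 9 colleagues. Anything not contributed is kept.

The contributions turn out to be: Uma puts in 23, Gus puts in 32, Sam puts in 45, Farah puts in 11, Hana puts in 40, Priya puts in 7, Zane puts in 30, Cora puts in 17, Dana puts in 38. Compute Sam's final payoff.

70.70 dollars

Total contributed: 23 + 32 + 45 + 11 + 40 + 7 + 30 + 17 + 38 = 243.
Each receives 2.1 × 243 / 9 = 56.70 from the bonus pool.
Sam keeps 59 − 45 = 14, so Sam's payoff is 14 + 56.70 = 70.70.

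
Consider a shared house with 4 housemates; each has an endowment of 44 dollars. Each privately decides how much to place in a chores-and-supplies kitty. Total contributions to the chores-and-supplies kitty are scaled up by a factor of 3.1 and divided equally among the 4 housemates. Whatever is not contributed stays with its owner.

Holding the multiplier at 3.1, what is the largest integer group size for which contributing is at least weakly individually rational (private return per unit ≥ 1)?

Private return per unit is 3.1/(group size), which is ≥ 1 whenever the group size is ≤ 3.1.
The largest such integer is 3.

3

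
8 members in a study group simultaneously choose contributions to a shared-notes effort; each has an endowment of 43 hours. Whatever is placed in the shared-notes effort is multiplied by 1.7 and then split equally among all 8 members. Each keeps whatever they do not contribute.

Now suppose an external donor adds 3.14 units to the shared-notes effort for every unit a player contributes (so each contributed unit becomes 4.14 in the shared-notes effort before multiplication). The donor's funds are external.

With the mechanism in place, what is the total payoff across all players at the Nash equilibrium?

344.00 hours

With the mechanism, a contributed unit returns 1.7 × 4.14 / 8 = 0.8798 per unit of net cost — still below 1 — so contributing 0 remains dominant for every player.
At the Nash equilibrium no one contributes; group total payoff = 8 × 43 = 344.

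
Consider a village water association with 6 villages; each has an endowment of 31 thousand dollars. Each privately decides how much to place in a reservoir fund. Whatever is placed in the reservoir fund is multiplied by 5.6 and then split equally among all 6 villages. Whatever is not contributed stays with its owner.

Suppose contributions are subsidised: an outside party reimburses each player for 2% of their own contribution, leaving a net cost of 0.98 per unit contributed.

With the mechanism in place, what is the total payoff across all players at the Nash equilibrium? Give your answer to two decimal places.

186.00 thousand dollars

With the mechanism, a contributed unit returns (5.6/6) / 0.98 = 0.9524 per unit of net cost — still below 1 — so contributing 0 remains dominant for every player.
At the Nash equilibrium no one contributes; group total payoff = 6 × 31 = 186.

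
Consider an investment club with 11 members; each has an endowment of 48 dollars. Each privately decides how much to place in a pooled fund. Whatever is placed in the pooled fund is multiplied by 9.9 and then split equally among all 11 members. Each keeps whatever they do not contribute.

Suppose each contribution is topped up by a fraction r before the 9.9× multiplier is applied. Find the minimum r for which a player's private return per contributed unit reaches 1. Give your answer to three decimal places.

With matching at rate r, one contributed unit becomes (1 + r) in the pooled fund and returns 9.9 × (1 + r) / 11 to the contributor.
Setting this equal to 1: 1 + r = 11/9.9 = 1.1111.
So the minimum matching rate is r = 1.1111 − 1 = 0.111.

0.111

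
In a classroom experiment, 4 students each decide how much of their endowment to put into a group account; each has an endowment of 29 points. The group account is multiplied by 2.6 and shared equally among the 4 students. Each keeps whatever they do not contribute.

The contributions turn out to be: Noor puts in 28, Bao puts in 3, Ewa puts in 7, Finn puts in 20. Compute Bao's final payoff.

63.70 points

Total contributed: 28 + 3 + 7 + 20 = 58.
Each receives 2.6 × 58 / 4 = 37.70 from the group account.
Bao keeps 29 − 3 = 26, so Bao's payoff is 26 + 37.70 = 63.70.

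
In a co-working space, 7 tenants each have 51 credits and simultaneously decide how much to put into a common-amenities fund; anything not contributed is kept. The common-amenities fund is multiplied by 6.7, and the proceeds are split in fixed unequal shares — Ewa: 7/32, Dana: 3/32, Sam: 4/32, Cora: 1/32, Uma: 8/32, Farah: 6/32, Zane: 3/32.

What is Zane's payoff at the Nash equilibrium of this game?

For player j, contributing a unit is worthwhile iff 6.7 × (j's share) ≥ 1, i.e. iff j's share is at least 0.1493.
Ewa, Uma and Farah are above the threshold, contributing 51 each; the remaining 4 contribute 0. Total contributed: 153.
Zane keeps 51 and receives 6.7 × 153 × 3/32 = 96.10 from the common-amenities fund, for a payoff of 147.10.

147.10 credits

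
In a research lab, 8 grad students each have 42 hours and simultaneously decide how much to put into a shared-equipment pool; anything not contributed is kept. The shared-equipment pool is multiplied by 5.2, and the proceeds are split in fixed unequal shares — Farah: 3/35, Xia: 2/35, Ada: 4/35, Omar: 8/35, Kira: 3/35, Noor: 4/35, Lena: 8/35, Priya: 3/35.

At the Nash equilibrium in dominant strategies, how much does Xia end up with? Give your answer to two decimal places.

A player with share s gets back 5.2·s per unit contributed, so full contribution is dominant for anyone with s > 1/5.2 = 0.1923 and zero contribution is dominant for anyone below.
The shares above 0.1923 belong to Omar and Lena, contributing 42 each; the remaining 6 contribute 0. Total contributed: 84.
Xia keeps 42 and receives 5.2 × 84 × 2/35 = 24.96 from the shared-equipment pool, for a payoff of 66.96.

66.96 hours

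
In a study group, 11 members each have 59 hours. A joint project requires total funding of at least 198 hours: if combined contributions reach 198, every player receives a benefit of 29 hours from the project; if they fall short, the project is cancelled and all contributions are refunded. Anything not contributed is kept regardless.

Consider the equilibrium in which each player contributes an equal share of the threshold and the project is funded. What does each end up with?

Equal share of the threshold: 198/11 = 18.
At this profile no one gains by cutting their contribution: any cut drops the total below 198, the project is cancelled, contributions are refunded, and the deviator ends with 59, which is less than 59 − 18 + 29 = 70. Contributing more than 18 just wastes the excess. So contributing exactly 18 is a best response.
Each player's payoff: 59 − 18 + 29 = 70.

70 hours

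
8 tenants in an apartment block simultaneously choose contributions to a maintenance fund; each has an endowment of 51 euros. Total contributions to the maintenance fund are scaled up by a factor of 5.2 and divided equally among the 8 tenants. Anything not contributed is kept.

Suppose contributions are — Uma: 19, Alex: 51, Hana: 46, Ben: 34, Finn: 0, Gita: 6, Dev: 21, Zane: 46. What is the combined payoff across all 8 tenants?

1344.60 euros

Total contributed: 19 + 51 + 46 + 34 + 0 + 6 + 21 + 46 = 223; total kept: 8 × 51 − 223 = 185.
The maintenance fund pays out 5.2 × 223 = 1159.60 in aggregate.
Group total = 185 + 1159.60 = 1344.60.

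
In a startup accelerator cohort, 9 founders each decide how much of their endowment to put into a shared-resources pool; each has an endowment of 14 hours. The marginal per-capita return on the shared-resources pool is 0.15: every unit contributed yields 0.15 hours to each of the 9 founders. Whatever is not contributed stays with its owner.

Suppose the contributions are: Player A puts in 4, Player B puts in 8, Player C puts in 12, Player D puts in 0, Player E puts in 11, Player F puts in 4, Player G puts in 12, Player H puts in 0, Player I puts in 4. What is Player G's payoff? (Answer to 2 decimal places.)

Total contributed: 4 + 8 + 12 + 0 + 11 + 4 + 12 + 0 + 4 = 55.
Each receives 0.15 × 55 = 8.25 from the shared-resources pool.
Player G keeps 14 − 12 = 2, so Player G's payoff is 2 + 8.25 = 10.25.

10.25 hours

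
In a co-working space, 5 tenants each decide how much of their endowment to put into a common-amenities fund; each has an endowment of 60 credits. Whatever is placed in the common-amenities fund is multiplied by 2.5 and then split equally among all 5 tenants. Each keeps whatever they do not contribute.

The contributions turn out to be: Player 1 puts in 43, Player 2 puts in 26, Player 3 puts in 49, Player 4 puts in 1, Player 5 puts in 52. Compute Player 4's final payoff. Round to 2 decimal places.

Total contributed: 43 + 26 + 49 + 1 + 52 = 171.
Each receives 2.5 × 171 / 5 = 85.50 from the common-amenities fund.
Player 4 keeps 60 − 1 = 59, so Player 4's payoff is 59 + 85.50 = 144.50.

144.50 credits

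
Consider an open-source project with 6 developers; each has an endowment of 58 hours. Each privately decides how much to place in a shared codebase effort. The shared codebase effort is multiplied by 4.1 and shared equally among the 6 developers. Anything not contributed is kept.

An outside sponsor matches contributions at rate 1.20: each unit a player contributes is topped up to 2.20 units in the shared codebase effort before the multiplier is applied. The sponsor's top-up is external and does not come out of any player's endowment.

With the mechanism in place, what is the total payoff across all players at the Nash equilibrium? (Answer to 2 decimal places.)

3138.96 hours

With the mechanism, a contributed unit returns 4.1 × 2.20 / 6 = 1.5033 per unit of net cost to the contributor — now above 1 — so contributing fully is weakly dominant for every player.
At the Nash equilibrium everyone contributes 58. Group total payoff = 4.1 × 2.20 × 348 = 3138.96.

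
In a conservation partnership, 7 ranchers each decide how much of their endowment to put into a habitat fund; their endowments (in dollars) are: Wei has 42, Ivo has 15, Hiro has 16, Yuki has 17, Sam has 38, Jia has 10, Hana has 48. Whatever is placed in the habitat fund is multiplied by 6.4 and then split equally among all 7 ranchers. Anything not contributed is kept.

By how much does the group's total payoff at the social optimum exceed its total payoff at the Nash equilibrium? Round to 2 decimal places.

The private return per contributed unit is 6.4/7 = 0.9143 < 1 for every player regardless of endowment, so the Nash equilibrium is zero contribution and the group total is Σ E_j = 42 + 15 + 16 + 17 + 38 + 10 + 48 = 186.
Each contributed unit returns 6.400 to the group, so the social optimum is full contribution by everyone: group total = 6.400 × 186 = 1190.40.
Efficiency loss = (6.400 − 1) × 186 = 1004.40.

1004.40 dollars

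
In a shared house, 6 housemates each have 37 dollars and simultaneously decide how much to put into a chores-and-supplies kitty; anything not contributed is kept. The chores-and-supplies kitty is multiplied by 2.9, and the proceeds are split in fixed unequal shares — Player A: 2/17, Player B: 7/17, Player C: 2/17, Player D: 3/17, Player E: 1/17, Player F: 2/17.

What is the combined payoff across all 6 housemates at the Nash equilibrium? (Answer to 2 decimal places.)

For player j, contributing a unit is worthwhile iff 2.9 × (j's share) ≥ 1, i.e. iff j's share is at least 0.3448.
Only Player B (7/17) clears that bar, contributing 37; the remaining 5 contribute 0. Total contributed: 37.
The chores-and-supplies kitty pays out 2.9 × 37 = 107.30 in total (split across the unequal shares, but the aggregate is all that matters for the group sum).
The 5 free-riders keep 37 each, adding 185. Group total = 185 + 107.30 = 292.30.

292.30 dollars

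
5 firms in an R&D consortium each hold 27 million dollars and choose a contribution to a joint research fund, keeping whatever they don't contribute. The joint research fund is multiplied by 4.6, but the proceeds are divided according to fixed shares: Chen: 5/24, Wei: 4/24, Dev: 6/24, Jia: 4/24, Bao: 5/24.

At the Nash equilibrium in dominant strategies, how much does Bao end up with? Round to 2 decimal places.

Player j's private return per contributed unit is 4.6 × (j's share). Contributing is weakly dominant for j when that share is at least 1/4.6 = 0.2174, and contributing 0 is dominant otherwise.
Dev alone (share 6/24) is above the threshold, contributing 27; the remaining 4 contribute 0. Total contributed: 27.
Bao keeps 27 and receives 4.6 × 27 × 5/24 = 25.88 from the joint research fund, for a payoff of 52.88.

52.88 million dollars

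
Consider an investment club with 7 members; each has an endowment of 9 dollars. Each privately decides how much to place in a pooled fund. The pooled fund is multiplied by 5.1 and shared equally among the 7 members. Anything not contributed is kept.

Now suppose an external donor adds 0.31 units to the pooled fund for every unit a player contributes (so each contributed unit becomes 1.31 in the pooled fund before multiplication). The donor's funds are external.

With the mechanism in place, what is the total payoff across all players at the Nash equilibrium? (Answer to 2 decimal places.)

The effective private return is 5.1 × 1.31 / 7 = 0.9544, which is still under 1, so the mechanism doesn't change anyone's dominant strategy: zero contribution.
At the Nash equilibrium no one contributes; group total payoff = 7 × 9 = 63.

63.00 dollars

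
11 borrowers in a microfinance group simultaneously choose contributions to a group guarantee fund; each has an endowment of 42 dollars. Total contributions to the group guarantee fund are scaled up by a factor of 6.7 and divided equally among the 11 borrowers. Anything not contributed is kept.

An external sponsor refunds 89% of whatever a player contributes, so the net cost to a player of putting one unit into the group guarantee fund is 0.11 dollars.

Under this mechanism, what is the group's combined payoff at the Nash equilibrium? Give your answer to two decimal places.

3506.58 dollars

Under the mechanism each unit contributed yields (6.7/11) / 0.11 = 5.5372 back to its contributor per unit of net cost, which exceeds 1, making full contribution the dominant choice for everyone.
So the Nash equilibrium is full contribution by all 11; the group earns 11 × (42 × 0.89 + 6.7 × 42) = 3506.58.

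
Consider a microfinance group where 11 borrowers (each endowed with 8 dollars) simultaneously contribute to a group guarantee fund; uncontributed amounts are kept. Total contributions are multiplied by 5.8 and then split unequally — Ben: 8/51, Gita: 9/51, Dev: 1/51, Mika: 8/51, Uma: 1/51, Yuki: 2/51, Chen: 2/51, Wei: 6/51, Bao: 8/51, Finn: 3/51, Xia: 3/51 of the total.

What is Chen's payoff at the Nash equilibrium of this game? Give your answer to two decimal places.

9.82 dollars

For player j, contributing a unit is worthwhile iff 5.8 × (j's share) ≥ 1, i.e. iff j's share is at least 0.1724.
Only Gita (9/51) clears that bar, contributing 8; the remaining 10 contribute 0. Total contributed: 8.
Chen keeps 8 and receives 5.8 × 8 × 2/51 = 1.82 from the group guarantee fund, for a payoff of 9.82.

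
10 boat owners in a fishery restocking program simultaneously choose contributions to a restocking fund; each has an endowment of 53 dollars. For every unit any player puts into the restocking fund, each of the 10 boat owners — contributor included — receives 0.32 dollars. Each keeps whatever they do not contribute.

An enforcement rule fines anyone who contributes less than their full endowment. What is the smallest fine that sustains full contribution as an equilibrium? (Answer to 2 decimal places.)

Given the others contribute fully, the best deviation is to contribute 0 (any partial contribution still incurs the fine and gives up units whose private return 0.32 is below 1).
Deviating from 53 to 0 saves 53 dollars but forfeits the deviator's share of the drop in the restocking fund: 0.32 × 53 = 16.96.
So the deviation gain is 53 − 16.96 = 36.04, and the fine must be at least 36.04 dollars to wipe it out.

36.04 dollars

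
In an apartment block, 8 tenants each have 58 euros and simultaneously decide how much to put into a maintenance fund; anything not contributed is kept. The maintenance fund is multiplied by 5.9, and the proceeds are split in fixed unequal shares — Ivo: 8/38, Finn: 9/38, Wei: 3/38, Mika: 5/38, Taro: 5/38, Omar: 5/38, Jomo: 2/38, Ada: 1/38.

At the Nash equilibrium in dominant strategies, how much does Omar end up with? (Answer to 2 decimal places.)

148.05 euros

For player j, contributing a unit is worthwhile iff 5.9 × (j's share) ≥ 1, i.e. iff j's share is at least 0.1695.
The shares above 0.1695 belong to Ivo and Finn, contributing 58 each; the remaining 6 contribute 0. Total contributed: 116.
Omar keeps 58 and receives 5.9 × 116 × 5/38 = 90.05 from the maintenance fund, for a payoff of 148.05.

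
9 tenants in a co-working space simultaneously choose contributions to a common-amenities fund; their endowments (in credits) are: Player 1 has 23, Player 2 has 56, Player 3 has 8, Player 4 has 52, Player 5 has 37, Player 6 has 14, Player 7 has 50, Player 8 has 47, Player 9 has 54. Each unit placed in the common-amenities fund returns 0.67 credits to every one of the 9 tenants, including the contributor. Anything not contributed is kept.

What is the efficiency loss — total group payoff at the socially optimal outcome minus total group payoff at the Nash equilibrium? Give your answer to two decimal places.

The private return per contributed unit is 0.67 < 1 for everyone, so the Nash equilibrium is zero contribution and the group total is Σ E_j = 23 + 56 + 8 + 52 + 37 + 14 + 50 + 47 + 54 = 341.
Each contributed unit returns 6.030 to the group, so the social optimum is full contribution by everyone: group total = 6.030 × 341 = 2056.23.
Efficiency loss = (6.030 − 1) × 341 = 1715.23.

1715.23 credits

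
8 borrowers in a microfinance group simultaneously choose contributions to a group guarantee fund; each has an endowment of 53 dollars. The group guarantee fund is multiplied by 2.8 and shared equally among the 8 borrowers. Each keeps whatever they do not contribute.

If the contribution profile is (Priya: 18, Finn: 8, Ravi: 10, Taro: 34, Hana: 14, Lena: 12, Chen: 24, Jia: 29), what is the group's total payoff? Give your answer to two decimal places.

Total contributed: 18 + 8 + 10 + 34 + 14 + 12 + 24 + 29 = 149; total kept: 8 × 53 − 149 = 275.
The group guarantee fund pays out 2.8 × 149 = 417.20 in aggregate.
Group total = 275 + 417.20 = 692.20.

692.20 dollars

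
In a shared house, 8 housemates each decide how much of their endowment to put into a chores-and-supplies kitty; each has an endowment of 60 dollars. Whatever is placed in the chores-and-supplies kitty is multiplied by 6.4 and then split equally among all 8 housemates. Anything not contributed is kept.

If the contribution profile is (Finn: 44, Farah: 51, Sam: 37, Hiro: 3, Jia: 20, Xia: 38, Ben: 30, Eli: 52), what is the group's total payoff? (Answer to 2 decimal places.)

Total contributed: 44 + 51 + 37 + 3 + 20 + 38 + 30 + 52 = 275; total kept: 8 × 60 − 275 = 205.
The chores-and-supplies kitty pays out 6.4 × 275 = 1760.00 in aggregate.
Group total = 205 + 1760.00 = 1965.00.

1965.00 dollars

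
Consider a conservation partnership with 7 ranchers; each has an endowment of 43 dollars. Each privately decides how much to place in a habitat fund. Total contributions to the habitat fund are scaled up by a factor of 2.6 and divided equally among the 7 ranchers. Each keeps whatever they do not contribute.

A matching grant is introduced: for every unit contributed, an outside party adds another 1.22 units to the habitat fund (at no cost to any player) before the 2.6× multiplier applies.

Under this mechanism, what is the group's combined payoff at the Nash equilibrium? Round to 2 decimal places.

301.00 dollars

Even with the mechanism, each unit contributed returns only 2.6 × 2.22 / 7 = 0.8246 per unit of net cost, so contributing nothing is still dominant.
At the Nash equilibrium no one contributes; group total payoff = 7 × 43 = 301.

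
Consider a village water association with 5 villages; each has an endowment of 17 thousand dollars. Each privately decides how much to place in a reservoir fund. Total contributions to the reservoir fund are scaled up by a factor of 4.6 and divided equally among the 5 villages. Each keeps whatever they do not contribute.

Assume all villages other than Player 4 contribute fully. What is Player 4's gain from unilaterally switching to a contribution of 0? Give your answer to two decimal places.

Switching from a contribution of 17 to 0 lets Player 4 keep an extra 17 thousand dollars, but lowers the reservoir fund by 17, which costs Player 4 their own share of that drop: 4.6/5 × 17 = 15.64.
Net gain = 17 − 15.64 = 1.36. The private return per contributed unit (0.9200) is below 1, so free-riding is indeed the best response regardless of what the others do.

1.36 thousand dollars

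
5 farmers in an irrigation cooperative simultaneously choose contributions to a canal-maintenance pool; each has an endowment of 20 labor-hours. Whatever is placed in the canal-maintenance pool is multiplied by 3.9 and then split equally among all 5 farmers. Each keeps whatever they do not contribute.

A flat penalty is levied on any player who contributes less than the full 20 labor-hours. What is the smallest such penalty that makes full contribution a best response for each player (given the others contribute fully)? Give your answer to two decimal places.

4.40 labor-hours

Given the others contribute fully, the best deviation is to contribute 0 (any partial contribution still incurs the fine and gives up units whose private return 0.7800 is below 1).
Deviating from 20 to 0 saves 20 labor-hours but forfeits the deviator's share of the drop in the canal-maintenance pool: 3.9/5 × 20 = 15.60.
So the deviation gain is 20 − 15.60 = 4.40, and the fine must be at least 4.40 labor-hours to wipe it out.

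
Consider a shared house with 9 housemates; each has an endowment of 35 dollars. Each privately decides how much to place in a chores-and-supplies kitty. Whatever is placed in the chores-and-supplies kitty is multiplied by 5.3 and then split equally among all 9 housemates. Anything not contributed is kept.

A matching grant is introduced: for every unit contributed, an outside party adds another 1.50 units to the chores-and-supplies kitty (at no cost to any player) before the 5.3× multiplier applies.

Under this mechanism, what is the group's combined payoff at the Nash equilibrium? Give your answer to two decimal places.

4173.75 dollars

With the mechanism, a contributed unit returns 5.3 × 2.50 / 9 = 1.4722 per unit of net cost to the contributor — now above 1 — so contributing fully is weakly dominant for every player.
At the Nash equilibrium everyone contributes 35. Group total payoff = 5.3 × 2.50 × 315 = 4173.75.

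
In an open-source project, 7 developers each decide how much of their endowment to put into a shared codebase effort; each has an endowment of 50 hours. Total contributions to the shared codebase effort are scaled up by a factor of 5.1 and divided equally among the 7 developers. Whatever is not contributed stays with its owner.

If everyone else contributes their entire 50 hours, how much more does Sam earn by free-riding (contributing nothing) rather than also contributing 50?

13.57 hours

Switching from a contribution of 50 to 0 lets Sam keep an extra 50 hours, but lowers the shared codebase effort by 50, which costs Sam their own share of that drop: 5.1/7 × 50 = 36.43.
Net gain = 50 − 36.43 = 13.57. The private return per contributed unit (0.7286) is below 1, so free-riding is indeed the best response regardless of what the others do.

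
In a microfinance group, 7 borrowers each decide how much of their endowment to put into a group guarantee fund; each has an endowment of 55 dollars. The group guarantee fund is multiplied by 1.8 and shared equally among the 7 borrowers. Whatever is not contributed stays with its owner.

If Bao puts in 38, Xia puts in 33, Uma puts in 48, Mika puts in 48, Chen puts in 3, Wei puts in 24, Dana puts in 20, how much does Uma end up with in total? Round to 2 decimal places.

Total contributed: 38 + 33 + 48 + 48 + 3 + 24 + 20 = 214.
Each receives 1.8 × 214 / 7 = 55.03 from the group guarantee fund.
Uma keeps 55 − 48 = 7, so Uma's payoff is 7 + 55.03 = 62.03.

62.03 dollars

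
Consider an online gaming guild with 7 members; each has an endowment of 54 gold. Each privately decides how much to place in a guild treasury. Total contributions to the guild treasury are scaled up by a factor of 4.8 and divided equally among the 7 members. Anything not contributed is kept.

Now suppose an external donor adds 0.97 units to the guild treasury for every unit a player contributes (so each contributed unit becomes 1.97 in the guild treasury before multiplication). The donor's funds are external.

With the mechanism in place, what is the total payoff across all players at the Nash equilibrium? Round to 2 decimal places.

The effective private return per unit is now 4.8 × 1.97 / 7 = 1.3509 > 1, so every player's dominant strategy flips to full contribution.
So the Nash equilibrium is full contribution by all 7; the group earns 4.8 × 1.97 × 378 = 3574.37.

3574.37 gold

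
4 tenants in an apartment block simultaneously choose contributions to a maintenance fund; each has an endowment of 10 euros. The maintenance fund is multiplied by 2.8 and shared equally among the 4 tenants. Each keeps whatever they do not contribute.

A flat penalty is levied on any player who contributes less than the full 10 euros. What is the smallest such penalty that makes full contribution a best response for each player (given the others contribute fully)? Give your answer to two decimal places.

3.00 euros

Given the others contribute fully, the best deviation is to contribute 0 (any partial contribution still incurs the fine and gives up units whose private return 0.7000 is below 1).
Deviating from 10 to 0 saves 10 euros but forfeits the deviator's share of the drop in the maintenance fund: 2.8/4 × 10 = 7.00.
So the deviation gain is 10 − 7.00 = 3.00, and the fine must be at least 3.00 euros to wipe it out.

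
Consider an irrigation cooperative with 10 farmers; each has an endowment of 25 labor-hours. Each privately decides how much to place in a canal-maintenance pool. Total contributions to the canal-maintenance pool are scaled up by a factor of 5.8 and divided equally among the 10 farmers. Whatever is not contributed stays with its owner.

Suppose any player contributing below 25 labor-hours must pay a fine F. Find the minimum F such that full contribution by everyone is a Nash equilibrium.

10.50 labor-hours

Given the others contribute fully, the best deviation is to contribute 0 (any partial contribution still incurs the fine and gives up units whose private return 0.5800 is below 1).
Deviating from 25 to 0 saves 25 labor-hours but forfeits the deviator's share of the drop in the canal-maintenance pool: 5.8/10 × 25 = 14.50.
So the deviation gain is 25 − 14.50 = 10.50, and the fine must be at least 10.50 labor-hours to wipe it out.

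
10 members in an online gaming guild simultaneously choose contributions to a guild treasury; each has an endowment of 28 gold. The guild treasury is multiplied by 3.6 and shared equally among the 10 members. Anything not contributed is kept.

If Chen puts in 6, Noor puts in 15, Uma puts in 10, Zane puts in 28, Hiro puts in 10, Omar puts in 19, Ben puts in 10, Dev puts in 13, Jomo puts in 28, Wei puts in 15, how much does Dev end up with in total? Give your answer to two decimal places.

Total contributed: 6 + 15 + 10 + 28 + 10 + 19 + 10 + 13 + 28 + 15 = 154.
Each receives 3.6 × 154 / 10 = 55.44 from the guild treasury.
Dev keeps 28 − 13 = 15, so Dev's payoff is 15 + 55.44 = 70.44.

70.44 gold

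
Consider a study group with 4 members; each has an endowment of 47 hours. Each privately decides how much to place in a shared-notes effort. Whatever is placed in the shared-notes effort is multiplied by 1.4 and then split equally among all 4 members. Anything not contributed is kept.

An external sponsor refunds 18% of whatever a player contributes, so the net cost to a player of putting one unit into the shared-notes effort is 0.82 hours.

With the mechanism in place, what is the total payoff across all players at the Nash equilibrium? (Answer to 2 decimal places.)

188.00 hours

The effective private return is (1.4/4) / 0.82 = 0.4268, which is still under 1, so the mechanism doesn't change anyone's dominant strategy: zero contribution.
Everyone keeps their endowment and the group total is 4 × 47 = 188.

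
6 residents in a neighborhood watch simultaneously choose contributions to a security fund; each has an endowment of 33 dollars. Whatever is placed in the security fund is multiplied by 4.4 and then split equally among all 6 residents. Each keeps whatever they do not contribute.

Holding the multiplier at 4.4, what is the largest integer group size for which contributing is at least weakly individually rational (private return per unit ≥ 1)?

Private return per unit is 4.4/(group size), which is ≥ 1 whenever the group size is ≤ 4.4.
The largest such integer is 4.

4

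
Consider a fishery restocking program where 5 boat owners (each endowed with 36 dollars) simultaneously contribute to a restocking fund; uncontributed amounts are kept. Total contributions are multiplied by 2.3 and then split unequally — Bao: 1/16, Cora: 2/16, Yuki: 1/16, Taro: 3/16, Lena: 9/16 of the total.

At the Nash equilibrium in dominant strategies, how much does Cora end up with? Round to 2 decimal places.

Player j's private return per contributed unit is 2.3 × (j's share). Contributing is weakly dominant for j when that share is at least 1/2.3 = 0.4348, and contributing 0 is dominant otherwise.
The only share above 0.4348 is Lena's 9/16, contributing 36; the remaining 4 contribute 0. Total contributed: 36.
Cora keeps 36 and receives 2.3 × 36 × 2/16 = 10.35 from the restocking fund, for a payoff of 46.35.

46.35 dollars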